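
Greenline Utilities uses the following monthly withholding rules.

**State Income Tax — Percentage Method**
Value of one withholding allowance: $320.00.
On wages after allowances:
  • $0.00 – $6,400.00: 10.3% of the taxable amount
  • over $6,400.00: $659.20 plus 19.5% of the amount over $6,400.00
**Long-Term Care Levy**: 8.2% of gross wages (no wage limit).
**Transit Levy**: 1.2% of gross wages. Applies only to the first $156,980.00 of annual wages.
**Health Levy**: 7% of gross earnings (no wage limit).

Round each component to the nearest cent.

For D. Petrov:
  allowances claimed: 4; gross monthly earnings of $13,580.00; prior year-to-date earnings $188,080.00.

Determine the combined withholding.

$3,873.86

State Income Tax: taxable = $13,580.00 − 4×$320.00 = $12,300.00
  $659.20 + 19.5% × ($12,300.00 − $6,400.00) = $659.20 + 19.5% × $5,900.00 = $1,809.70
Long-Term Care Levy: 8.2% × $13,580.00 = $1,113.56
Transit Levy: YTD $188,080.00 ≥ cap $156,980.00 → $0.00
Health Levy: 7% × $13,580.00 = $950.60
Total: $1,809.70 + $1,113.56 + $0.00 + $950.60 = $3,873.86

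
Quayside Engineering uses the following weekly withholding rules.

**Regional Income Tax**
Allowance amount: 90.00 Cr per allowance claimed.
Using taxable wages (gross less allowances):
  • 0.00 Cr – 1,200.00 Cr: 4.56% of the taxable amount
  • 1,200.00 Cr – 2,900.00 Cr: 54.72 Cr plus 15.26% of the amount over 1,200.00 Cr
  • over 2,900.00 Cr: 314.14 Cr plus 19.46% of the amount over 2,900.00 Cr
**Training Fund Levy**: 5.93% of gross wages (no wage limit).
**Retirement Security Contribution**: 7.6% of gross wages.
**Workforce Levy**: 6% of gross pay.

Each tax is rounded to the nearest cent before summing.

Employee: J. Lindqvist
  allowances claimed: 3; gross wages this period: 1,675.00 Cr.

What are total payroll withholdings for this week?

Regional Income Tax: taxable = 1,675.00 Cr − 3×90.00 Cr = 1,405.00 Cr
  54.72 Cr + 15.26% × (1,405.00 Cr − 1,200.00 Cr) = 54.72 Cr + 15.26% × 205.00 Cr = 86.00 Cr
Training Fund Levy: 5.93% × 1,675.00 Cr = 99.33 Cr
Retirement Security Contribution: 7.6% × 1,675.00 Cr = 127.30 Cr
Workforce Levy: 6% × 1,675.00 Cr = 100.50 Cr
Total: 86.00 Cr + 99.33 Cr + 127.30 Cr + 100.50 Cr = 413.13 Cr

413.13 Cr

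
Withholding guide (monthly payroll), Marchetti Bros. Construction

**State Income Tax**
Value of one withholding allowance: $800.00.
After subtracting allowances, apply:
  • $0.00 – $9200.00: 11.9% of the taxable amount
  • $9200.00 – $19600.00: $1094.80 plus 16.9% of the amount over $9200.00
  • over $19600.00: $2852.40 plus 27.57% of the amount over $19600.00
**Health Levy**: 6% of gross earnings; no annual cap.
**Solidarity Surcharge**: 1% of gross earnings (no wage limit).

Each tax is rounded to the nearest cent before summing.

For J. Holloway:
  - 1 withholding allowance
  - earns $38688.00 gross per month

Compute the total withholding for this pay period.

State Income Tax: taxable = $38688.00 − 1×$800.00 = $37888.00
  $2852.40 + 27.57% × ($37888.00 − $19600.00) = $2852.40 + 27.57% × $18288.00 = $7894.40
Health Levy: 6% × $38688.00 = $2321.28
Solidarity Surcharge: 1% × $38688.00 = $386.88
Total: $7894.40 + $2321.28 + $386.88 = $10602.56

$10602.56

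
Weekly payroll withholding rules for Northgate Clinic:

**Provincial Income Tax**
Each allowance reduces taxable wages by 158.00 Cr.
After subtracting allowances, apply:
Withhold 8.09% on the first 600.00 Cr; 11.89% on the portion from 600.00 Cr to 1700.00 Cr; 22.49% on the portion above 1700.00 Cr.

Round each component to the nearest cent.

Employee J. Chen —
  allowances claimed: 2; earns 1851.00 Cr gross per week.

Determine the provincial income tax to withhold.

Provincial Income Tax: taxable = 1851.00 Cr − 2×158.00 Cr = 1535.00 Cr
  48.54 Cr + 11.89% × (1535.00 Cr − 600.00 Cr) = 48.54 Cr + 11.89% × 935.00 Cr = 159.71 Cr

159.71 Cr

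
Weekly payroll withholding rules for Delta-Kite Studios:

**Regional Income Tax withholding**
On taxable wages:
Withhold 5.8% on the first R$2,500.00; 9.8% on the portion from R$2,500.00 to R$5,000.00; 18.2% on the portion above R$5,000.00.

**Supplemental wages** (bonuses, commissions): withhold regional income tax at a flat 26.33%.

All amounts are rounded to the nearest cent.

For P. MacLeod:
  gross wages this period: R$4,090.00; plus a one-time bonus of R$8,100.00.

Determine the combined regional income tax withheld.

R$2,433.55

Regional Income Tax: taxable = R$4,090.00
  R$145.00 + 9.8% × (R$4,090.00 − R$2,500.00) = R$145.00 + 9.8% × R$1,590.00 = R$300.82
Supplemental (26.33% flat on bonus): 26.33% × R$8,100.00 = R$2,132.73
Total regional income tax: R$300.82 + R$2,132.73 = R$2,433.55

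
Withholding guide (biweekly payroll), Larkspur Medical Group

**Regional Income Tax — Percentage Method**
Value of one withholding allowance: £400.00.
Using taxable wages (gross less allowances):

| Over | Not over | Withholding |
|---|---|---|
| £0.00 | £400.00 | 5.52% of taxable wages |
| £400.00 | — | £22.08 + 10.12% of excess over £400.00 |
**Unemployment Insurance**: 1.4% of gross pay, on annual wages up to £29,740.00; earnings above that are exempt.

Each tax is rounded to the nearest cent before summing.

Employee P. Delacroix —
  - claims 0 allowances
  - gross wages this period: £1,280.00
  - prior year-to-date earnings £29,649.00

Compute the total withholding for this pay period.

£112.41

Regional Income Tax: taxable = £1,280.00
  £22.08 + 10.12% × (£1,280.00 − £400.00) = £22.08 + 10.12% × £880.00 = £111.14
Unemployment Insurance: cap £29,740.00 − YTD £29,649.00 = £91.00 subject; 1.4% × £91.00 = £1.27
Total: £111.14 + £1.27 = £112.41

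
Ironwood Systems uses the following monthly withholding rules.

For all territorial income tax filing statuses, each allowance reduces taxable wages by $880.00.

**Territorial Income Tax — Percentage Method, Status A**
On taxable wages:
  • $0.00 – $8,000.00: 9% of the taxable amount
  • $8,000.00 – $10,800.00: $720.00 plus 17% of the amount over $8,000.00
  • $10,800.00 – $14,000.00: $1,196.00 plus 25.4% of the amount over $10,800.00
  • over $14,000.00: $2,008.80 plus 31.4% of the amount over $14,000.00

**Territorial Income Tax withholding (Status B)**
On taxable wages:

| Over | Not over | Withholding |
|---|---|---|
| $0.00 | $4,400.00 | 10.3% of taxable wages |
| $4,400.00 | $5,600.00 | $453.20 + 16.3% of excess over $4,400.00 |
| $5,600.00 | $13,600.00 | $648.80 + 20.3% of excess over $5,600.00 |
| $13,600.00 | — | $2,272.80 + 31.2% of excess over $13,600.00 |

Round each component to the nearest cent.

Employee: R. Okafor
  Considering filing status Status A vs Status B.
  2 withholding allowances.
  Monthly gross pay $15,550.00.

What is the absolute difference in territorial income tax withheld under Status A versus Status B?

$376.62

Territorial Income Tax (Status A): taxable = $15,550.00 − 2×$880.00 = $13,790.00
  $1,196.00 + 25.4% × ($13,790.00 − $10,800.00) = $1,196.00 + 25.4% × $2,990.00 = $1,955.46
Territorial Income Tax (Status B): taxable = $15,550.00 − 2×$880.00 = $13,790.00
  $2,272.80 + 31.2% × ($13,790.00 − $13,600.00) = $2,272.80 + 31.2% × $190.00 = $2,332.08
Difference: |$1,955.46 − $2,332.08| = $376.62 (higher under Status B)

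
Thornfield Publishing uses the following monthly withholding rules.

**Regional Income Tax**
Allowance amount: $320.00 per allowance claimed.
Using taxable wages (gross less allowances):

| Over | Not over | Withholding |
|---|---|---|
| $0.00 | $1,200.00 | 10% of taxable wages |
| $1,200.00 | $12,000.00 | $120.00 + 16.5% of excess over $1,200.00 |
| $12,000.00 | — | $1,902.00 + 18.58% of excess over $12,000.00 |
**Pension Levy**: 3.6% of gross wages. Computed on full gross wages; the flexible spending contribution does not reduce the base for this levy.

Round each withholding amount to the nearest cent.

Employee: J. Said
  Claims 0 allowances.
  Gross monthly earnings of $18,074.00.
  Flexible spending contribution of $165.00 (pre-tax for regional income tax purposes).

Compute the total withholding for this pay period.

$3,650.55

Regional Income Tax: taxable = $18,074.00 − $165.00 = $17,909.00
  $1,902.00 + 18.58% × ($17,909.00 − $12,000.00) = $1,902.00 + 18.58% × $5,909.00 = $2,999.89
Pension Levy: 3.6% × $18,074.00 = $650.66
Total: $2,999.89 + $650.66 = $3,650.55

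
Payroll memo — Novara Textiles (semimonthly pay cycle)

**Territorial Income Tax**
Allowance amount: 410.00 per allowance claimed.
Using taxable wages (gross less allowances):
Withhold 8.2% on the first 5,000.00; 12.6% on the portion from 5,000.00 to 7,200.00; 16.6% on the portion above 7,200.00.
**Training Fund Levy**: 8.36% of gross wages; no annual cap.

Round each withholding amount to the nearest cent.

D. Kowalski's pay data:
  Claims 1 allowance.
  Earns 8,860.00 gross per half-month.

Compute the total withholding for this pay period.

1,635.40

Territorial Income Tax: taxable = 8,860.00 − 1×410.00 = 8,450.00
  687.20 + 16.6% × (8,450.00 − 7,200.00) = 687.20 + 16.6% × 1,250.00 = 894.70
Training Fund Levy: 8.36% × 8,860.00 = 740.70
Total: 894.70 + 740.70 = 1,635.40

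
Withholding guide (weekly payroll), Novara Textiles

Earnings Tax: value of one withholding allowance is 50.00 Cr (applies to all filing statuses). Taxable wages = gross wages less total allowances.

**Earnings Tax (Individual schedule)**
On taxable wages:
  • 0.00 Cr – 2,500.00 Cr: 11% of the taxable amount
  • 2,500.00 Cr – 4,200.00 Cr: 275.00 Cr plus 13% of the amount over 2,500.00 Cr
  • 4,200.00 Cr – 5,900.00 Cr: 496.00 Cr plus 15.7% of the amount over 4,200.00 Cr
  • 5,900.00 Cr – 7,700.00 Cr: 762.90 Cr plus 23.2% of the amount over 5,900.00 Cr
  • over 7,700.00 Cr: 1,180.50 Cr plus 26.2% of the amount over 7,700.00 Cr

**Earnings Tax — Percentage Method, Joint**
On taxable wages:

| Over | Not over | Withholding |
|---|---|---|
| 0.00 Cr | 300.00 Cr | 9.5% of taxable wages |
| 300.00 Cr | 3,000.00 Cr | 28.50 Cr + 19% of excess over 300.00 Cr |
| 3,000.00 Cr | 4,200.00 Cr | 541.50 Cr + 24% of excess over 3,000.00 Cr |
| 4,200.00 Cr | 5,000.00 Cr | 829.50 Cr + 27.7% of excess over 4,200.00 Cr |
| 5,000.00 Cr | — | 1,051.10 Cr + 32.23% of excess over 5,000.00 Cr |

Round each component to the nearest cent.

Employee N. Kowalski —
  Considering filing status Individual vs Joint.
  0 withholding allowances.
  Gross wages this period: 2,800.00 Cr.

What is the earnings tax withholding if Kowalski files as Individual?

314.00 Cr

Earnings Tax (Individual): taxable = 2,800.00 Cr
  275.00 Cr + 13% × (2,800.00 Cr − 2,500.00 Cr) = 275.00 Cr + 13% × 300.00 Cr = 314.00 Cr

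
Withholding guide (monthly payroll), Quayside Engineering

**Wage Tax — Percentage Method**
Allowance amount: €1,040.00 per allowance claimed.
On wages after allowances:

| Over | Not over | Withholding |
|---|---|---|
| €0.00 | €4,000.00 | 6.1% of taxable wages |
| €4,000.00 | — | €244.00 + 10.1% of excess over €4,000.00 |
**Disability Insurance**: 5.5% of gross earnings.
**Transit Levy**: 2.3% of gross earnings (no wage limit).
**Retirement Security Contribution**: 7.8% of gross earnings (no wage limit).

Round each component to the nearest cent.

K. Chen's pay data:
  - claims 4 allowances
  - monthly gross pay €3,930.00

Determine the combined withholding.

Wage Tax: taxable = €3,930.00 − 4×€1,040.00 = €-230.00
  Taxable ≤ 0 → €0.00
Disability Insurance: 5.5% × €3,930.00 = €216.15
Transit Levy: 2.3% × €3,930.00 = €90.39
Retirement Security Contribution: 7.8% × €3,930.00 = €306.54
Total: €0.00 + €216.15 + €90.39 + €306.54 = €613.08

€613.08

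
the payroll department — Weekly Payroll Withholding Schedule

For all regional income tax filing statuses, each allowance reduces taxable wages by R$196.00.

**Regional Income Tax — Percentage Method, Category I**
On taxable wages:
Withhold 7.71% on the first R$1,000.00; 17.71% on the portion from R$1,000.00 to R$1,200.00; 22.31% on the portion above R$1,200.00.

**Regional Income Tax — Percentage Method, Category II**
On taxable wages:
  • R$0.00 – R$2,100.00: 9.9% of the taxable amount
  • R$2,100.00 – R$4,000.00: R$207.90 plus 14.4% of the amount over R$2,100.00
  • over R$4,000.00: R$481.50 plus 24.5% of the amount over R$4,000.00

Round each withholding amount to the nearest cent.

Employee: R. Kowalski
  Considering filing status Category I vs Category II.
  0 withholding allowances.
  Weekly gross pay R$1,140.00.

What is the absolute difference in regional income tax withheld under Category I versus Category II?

R$10.97

Regional Income Tax (Category I): taxable = R$1,140.00
  R$77.10 + 17.71% × (R$1,140.00 − R$1,000.00) = R$77.10 + 17.71% × R$140.00 = R$101.89
Regional Income Tax (Category II): taxable = R$1,140.00
  9.9% × R$1,140.00 = R$112.86
Difference: |R$101.89 − R$112.86| = R$10.97 (higher under Category II)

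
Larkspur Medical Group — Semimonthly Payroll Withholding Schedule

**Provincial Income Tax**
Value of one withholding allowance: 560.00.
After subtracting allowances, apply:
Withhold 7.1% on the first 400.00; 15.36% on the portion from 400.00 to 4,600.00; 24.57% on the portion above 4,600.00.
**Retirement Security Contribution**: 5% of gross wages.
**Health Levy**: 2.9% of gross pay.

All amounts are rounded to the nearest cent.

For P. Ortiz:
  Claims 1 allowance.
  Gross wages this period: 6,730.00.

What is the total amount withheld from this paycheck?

Provincial Income Tax: taxable = 6,730.00 − 1×560.00 = 6,170.00
  673.52 + 24.57% × (6,170.00 − 4,600.00) = 673.52 + 24.57% × 1,570.00 = 1,059.27
Retirement Security Contribution: 5% × 6,730.00 = 336.50
Health Levy: 2.9% × 6,730.00 = 195.17
Total: 1,059.27 + 336.50 + 195.17 = 1,590.94

1,590.94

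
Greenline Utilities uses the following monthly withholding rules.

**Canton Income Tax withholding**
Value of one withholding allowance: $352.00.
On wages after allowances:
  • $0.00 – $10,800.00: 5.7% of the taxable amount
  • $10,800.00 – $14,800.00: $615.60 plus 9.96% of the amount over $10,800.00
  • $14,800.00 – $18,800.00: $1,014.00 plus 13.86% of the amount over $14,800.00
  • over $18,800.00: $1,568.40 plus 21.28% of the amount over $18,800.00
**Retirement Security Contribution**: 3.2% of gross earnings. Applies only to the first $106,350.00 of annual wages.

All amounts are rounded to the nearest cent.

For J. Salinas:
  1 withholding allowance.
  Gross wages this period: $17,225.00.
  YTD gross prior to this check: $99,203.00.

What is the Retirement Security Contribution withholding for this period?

Retirement Security Contribution: cap $106,350.00 − YTD $99,203.00 = $7,147.00 subject; 3.2% × $7,147.00 = $228.70

$228.70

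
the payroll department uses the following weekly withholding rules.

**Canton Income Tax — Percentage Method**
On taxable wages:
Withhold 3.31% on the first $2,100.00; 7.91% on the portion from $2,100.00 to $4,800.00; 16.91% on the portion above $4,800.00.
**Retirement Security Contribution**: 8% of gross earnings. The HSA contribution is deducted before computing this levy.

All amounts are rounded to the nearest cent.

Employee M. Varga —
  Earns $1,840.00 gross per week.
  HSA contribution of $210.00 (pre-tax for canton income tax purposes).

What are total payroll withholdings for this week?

Canton Income Tax: taxable = $1,840.00 − $210.00 = $1,630.00
  3.31% × $1,630.00 = $53.95
Retirement Security Contribution: 8% × $1,630.00 = $130.40
Total: $53.95 + $130.40 = $184.35

$184.35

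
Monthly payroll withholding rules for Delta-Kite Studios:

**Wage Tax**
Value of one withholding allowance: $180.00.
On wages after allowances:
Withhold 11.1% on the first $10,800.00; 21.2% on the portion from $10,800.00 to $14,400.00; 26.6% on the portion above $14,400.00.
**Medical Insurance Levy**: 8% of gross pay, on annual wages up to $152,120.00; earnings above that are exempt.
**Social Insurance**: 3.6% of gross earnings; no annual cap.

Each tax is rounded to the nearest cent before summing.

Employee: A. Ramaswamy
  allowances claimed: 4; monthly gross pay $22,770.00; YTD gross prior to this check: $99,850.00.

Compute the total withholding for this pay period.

$6,638.22

Wage Tax: taxable = $22,770.00 − 4×$180.00 = $22,050.00
  $1,962.00 + 26.6% × ($22,050.00 − $14,400.00) = $1,962.00 + 26.6% × $7,650.00 = $3,996.90
Medical Insurance Levy: 8% × $22,770.00 = $1,821.60
Social Insurance: 3.6% × $22,770.00 = $819.72
Total: $3,996.90 + $1,821.60 + $819.72 = $6,638.22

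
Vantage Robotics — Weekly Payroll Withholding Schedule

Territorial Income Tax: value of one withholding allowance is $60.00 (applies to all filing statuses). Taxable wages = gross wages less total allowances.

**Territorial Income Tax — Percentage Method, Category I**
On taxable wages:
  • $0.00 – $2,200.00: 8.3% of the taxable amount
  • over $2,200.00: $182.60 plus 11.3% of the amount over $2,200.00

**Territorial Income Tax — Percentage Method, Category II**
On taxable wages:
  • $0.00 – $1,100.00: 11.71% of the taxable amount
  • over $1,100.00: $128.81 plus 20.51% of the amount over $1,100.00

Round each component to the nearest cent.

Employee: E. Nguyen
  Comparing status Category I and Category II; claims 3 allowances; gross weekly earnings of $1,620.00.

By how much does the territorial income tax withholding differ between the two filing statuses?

$79.02

Territorial Income Tax (Category I): taxable = $1,620.00 − 3×$60.00 = $1,440.00
  8.3% × $1,440.00 = $119.52
Territorial Income Tax (Category II): taxable = $1,620.00 − 3×$60.00 = $1,440.00
  $128.81 + 20.51% × ($1,440.00 − $1,100.00) = $128.81 + 20.51% × $340.00 = $198.54
Difference: |$119.52 − $198.54| = $79.02 (higher under Category II)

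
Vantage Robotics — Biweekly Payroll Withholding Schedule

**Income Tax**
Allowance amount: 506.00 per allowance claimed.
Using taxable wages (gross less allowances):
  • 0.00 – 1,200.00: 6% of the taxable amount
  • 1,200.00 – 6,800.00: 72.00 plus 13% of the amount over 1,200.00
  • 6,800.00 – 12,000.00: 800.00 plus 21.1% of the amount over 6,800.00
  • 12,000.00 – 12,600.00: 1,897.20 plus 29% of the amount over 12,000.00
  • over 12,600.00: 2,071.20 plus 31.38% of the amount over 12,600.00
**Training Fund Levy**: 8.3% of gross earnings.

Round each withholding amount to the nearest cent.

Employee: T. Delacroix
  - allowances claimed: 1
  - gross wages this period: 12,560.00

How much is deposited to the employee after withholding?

9,604.66

Income Tax: taxable = 12,560.00 − 1×506.00 = 12,054.00
  1,897.20 + 29% × (12,054.00 − 12,000.00) = 1,897.20 + 29% × 54.00 = 1,912.86
Training Fund Levy: 8.3% × 12,560.00 = 1,042.48
Total withheld: 1,912.86 + 1,042.48 = 2,955.34
Net pay: 12,560.00 − 2,955.34 = 9,604.66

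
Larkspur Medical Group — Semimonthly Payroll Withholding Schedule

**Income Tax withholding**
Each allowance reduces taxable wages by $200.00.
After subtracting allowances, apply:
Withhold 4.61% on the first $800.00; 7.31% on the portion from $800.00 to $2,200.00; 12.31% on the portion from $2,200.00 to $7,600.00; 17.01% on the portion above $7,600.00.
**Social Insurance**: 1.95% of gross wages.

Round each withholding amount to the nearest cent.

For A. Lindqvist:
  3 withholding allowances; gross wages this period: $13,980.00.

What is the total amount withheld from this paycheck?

$2,059.75

Income Tax: taxable = $13,980.00 − 3×$200.00 = $13,380.00
  $803.96 + 17.01% × ($13,380.00 − $7,600.00) = $803.96 + 17.01% × $5,780.00 = $1,787.14
Social Insurance: 1.95% × $13,980.00 = $272.61
Total: $1,787.14 + $272.61 = $2,059.75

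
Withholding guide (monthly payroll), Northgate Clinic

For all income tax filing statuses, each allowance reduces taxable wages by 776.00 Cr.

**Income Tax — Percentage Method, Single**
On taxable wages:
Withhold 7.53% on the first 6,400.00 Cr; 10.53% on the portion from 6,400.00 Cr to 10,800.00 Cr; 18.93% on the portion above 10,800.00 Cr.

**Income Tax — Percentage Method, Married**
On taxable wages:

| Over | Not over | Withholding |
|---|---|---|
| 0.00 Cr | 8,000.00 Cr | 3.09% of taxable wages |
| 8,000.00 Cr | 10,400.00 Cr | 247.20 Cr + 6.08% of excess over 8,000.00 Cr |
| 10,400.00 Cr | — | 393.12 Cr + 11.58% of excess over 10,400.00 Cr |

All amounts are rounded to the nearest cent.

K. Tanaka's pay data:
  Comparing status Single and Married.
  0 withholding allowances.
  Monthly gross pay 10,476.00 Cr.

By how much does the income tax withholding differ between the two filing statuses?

509.20 Cr

Income Tax (Single): taxable = 10,476.00 Cr
  481.92 Cr + 10.53% × (10,476.00 Cr − 6,400.00 Cr) = 481.92 Cr + 10.53% × 4,076.00 Cr = 911.12 Cr
Income Tax (Married): taxable = 10,476.00 Cr
  393.12 Cr + 11.58% × (10,476.00 Cr − 10,400.00 Cr) = 393.12 Cr + 11.58% × 76.00 Cr = 401.92 Cr
Difference: |911.12 Cr − 401.92 Cr| = 509.20 Cr (higher under Single)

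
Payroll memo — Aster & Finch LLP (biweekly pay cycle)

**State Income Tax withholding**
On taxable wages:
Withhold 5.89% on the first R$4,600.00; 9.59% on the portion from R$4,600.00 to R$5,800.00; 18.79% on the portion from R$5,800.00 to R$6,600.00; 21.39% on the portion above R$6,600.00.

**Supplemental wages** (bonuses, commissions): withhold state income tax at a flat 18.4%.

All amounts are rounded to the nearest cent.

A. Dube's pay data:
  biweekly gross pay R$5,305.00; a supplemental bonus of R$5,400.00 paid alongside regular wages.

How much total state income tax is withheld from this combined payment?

R$1,332.15

State Income Tax: taxable = R$5,305.00
  R$270.94 + 9.59% × (R$5,305.00 − R$4,600.00) = R$270.94 + 9.59% × R$705.00 = R$338.55
Supplemental (18.4% flat on bonus): 18.4% × R$5,400.00 = R$993.60
Total state income tax: R$338.55 + R$993.60 = R$1,332.15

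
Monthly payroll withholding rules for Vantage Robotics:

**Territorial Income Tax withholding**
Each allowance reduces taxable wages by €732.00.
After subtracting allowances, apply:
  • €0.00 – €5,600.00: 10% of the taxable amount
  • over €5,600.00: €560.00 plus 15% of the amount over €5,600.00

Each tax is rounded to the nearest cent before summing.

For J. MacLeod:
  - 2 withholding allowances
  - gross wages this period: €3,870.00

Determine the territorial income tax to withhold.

€240.60

Territorial Income Tax: taxable = €3,870.00 − 2×€732.00 = €2,406.00
  10% × €2,406.00 = €240.60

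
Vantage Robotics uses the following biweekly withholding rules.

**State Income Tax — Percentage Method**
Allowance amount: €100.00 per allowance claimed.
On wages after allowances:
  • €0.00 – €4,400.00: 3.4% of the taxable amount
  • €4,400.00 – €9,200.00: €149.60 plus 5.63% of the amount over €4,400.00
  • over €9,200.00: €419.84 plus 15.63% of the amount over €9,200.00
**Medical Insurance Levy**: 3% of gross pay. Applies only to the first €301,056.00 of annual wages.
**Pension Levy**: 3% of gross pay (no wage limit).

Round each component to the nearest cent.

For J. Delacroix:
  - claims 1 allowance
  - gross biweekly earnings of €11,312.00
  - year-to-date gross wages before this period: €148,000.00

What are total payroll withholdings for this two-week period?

€1,413.04

State Income Tax: taxable = €11,312.00 − 1×€100.00 = €11,212.00
  €419.84 + 15.63% × (€11,212.00 − €9,200.00) = €419.84 + 15.63% × €2,012.00 = €734.32
Medical Insurance Levy: 3% × €11,312.00 = €339.36
Pension Levy: 3% × €11,312.00 = €339.36
Total: €734.32 + €339.36 + €339.36 = €1,413.04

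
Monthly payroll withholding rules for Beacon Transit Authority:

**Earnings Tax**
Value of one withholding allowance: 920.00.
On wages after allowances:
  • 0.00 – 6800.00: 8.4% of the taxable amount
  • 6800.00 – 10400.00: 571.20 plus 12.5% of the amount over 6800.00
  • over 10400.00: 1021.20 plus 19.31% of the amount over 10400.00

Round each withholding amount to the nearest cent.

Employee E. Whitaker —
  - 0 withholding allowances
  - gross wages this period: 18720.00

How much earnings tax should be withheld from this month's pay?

2627.79

Earnings Tax: taxable = 18720.00
  1021.20 + 19.31% × (18720.00 − 10400.00) = 1021.20 + 19.31% × 8320.00 = 2627.79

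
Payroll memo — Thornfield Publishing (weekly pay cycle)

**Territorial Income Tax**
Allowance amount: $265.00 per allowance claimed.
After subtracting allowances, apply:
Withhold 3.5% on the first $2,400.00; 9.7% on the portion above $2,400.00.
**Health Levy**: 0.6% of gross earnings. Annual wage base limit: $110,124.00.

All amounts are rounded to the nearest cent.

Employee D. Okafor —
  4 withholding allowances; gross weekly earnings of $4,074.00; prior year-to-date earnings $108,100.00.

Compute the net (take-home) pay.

$3,918.30

Territorial Income Tax: taxable = $4,074.00 − 4×$265.00 = $3,014.00
  $84.00 + 9.7% × ($3,014.00 − $2,400.00) = $84.00 + 9.7% × $614.00 = $143.56
Health Levy: cap $110,124.00 − YTD $108,100.00 = $2,024.00 subject; 0.6% × $2,024.00 = $12.14
Total withheld: $143.56 + $12.14 = $155.70
Net pay: $4,074.00 − $155.70 = $3,918.30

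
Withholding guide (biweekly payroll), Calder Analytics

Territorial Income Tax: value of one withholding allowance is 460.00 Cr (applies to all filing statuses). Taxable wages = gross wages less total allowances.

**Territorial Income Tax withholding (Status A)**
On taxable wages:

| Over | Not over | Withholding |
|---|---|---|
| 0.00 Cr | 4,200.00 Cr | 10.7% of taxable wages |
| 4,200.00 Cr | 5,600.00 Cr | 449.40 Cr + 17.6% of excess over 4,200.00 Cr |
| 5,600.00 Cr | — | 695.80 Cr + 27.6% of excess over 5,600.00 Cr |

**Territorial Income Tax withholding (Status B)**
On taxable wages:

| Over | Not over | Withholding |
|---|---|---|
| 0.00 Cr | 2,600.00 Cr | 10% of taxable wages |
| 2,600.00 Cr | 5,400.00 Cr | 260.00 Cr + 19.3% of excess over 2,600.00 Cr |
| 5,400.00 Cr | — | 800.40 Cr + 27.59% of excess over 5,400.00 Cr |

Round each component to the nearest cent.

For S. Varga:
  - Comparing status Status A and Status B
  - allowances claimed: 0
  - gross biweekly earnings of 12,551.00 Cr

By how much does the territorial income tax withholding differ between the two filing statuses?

Territorial Income Tax (Status A): taxable = 12,551.00 Cr
  695.80 Cr + 27.6% × (12,551.00 Cr − 5,600.00 Cr) = 695.80 Cr + 27.6% × 6,951.00 Cr = 2,614.28 Cr
Territorial Income Tax (Status B): taxable = 12,551.00 Cr
  800.40 Cr + 27.59% × (12,551.00 Cr − 5,400.00 Cr) = 800.40 Cr + 27.59% × 7,151.00 Cr = 2,773.36 Cr
Difference: |2,614.28 Cr − 2,773.36 Cr| = 159.08 Cr (higher under Status B)

159.08 Cr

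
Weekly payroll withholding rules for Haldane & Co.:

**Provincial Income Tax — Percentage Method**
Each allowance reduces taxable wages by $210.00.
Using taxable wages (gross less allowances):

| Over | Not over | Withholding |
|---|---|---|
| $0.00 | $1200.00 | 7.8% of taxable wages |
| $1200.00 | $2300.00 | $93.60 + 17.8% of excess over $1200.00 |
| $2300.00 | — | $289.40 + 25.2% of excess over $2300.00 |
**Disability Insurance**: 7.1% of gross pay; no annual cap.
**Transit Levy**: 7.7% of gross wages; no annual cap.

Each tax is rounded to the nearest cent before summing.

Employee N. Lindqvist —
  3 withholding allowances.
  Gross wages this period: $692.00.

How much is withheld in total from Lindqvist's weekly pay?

Provincial Income Tax: taxable = $692.00 − 3×$210.00 = $62.00
  7.8% × $62.00 = $4.84
Disability Insurance: 7.1% × $692.00 = $49.13
Transit Levy: 7.7% × $692.00 = $53.28
Total: $4.84 + $49.13 + $53.28 = $107.25

$107.25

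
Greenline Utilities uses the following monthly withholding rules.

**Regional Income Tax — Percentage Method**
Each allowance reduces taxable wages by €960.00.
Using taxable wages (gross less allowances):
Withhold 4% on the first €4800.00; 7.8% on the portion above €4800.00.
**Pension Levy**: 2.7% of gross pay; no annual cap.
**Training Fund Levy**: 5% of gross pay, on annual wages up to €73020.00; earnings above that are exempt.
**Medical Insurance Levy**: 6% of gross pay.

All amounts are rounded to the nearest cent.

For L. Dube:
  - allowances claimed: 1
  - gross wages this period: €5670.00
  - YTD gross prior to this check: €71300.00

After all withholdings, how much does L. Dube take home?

€4902.31

Regional Income Tax: taxable = €5670.00 − 1×€960.00 = €4710.00
  4% × €4710.00 = €188.40
Pension Levy: 2.7% × €5670.00 = €153.09
Training Fund Levy: cap €73020.00 − YTD €71300.00 = €1720.00 subject; 5% × €1720.00 = €86.00
Medical Insurance Levy: 6% × €5670.00 = €340.20
Total withheld: €188.40 + €153.09 + €86.00 + €340.20 = €767.69
Net pay: €5670.00 − €767.69 = €4902.31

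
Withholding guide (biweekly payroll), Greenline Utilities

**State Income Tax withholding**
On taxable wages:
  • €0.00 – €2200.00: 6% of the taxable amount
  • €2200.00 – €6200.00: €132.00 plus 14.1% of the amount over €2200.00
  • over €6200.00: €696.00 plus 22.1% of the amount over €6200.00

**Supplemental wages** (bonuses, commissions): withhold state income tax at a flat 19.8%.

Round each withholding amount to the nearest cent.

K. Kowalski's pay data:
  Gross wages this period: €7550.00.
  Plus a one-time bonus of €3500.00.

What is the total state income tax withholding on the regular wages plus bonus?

State Income Tax: taxable = €7550.00
  €696.00 + 22.1% × (€7550.00 − €6200.00) = €696.00 + 22.1% × €1350.00 = €994.35
Supplemental (19.8% flat on bonus): 19.8% × €3500.00 = €693.00
Total state income tax: €994.35 + €693.00 = €1687.35

€1687.35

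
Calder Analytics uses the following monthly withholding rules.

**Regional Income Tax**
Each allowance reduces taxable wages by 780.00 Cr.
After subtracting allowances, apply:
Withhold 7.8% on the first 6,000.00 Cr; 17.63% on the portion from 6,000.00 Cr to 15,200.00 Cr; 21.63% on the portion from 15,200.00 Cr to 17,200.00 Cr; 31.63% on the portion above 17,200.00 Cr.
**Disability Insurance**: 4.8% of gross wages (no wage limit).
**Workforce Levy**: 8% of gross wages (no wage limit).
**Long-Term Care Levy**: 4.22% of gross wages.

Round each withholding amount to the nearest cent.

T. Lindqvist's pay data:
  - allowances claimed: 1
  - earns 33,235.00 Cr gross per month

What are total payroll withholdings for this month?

13,004.32 Cr

Regional Income Tax: taxable = 33,235.00 Cr − 1×780.00 Cr = 32,455.00 Cr
  2,522.56 Cr + 31.63% × (32,455.00 Cr − 17,200.00 Cr) = 2,522.56 Cr + 31.63% × 15,255.00 Cr = 7,347.72 Cr
Disability Insurance: 4.8% × 33,235.00 Cr = 1,595.28 Cr
Workforce Levy: 8% × 33,235.00 Cr = 2,658.80 Cr
Long-Term Care Levy: 4.22% × 33,235.00 Cr = 1,402.52 Cr
Total: 7,347.72 Cr + 1,595.28 Cr + 2,658.80 Cr + 1,402.52 Cr = 13,004.32 Cr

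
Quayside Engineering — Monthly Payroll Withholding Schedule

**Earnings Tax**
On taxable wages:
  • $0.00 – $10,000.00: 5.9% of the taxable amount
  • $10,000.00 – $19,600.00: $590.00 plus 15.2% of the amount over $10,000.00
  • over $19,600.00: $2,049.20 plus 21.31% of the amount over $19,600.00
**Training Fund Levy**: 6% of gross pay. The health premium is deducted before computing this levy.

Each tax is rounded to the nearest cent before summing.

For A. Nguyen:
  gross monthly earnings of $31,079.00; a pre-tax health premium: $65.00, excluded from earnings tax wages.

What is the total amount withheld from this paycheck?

Earnings Tax: taxable = $31,079.00 − $65.00 = $31,014.00
  $2,049.20 + 21.31% × ($31,014.00 − $19,600.00) = $2,049.20 + 21.31% × $11,414.00 = $4,481.52
Training Fund Levy: 6% × $31,014.00 = $1,860.84
Total: $4,481.52 + $1,860.84 = $6,342.36

$6,342.36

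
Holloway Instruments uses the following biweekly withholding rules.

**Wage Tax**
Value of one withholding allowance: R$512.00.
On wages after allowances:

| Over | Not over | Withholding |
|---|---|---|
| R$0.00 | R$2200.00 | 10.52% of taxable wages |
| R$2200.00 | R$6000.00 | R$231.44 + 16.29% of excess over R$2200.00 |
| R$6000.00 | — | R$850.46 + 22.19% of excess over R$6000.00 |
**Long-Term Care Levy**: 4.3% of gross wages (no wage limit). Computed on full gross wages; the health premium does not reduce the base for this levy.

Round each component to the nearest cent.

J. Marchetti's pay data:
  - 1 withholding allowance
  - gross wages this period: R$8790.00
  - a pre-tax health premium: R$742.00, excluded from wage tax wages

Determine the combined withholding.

Wage Tax: taxable = R$8790.00 − R$742.00 − 1×R$512.00 = R$7536.00
  R$850.46 + 22.19% × (R$7536.00 − R$6000.00) = R$850.46 + 22.19% × R$1536.00 = R$1191.30
Long-Term Care Levy: 4.3% × R$8790.00 = R$377.97
Total: R$1191.30 + R$377.97 = R$1569.27

R$1569.27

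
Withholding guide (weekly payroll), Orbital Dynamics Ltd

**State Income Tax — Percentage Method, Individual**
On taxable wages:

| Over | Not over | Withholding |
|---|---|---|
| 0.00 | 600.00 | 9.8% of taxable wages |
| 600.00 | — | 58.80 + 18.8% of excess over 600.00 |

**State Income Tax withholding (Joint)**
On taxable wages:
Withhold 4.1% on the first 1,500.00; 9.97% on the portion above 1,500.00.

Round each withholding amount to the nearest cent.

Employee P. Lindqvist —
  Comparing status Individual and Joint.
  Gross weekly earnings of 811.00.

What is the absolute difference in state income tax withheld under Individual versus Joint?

State Income Tax (Individual): taxable = 811.00
  58.80 + 18.8% × (811.00 − 600.00) = 58.80 + 18.8% × 211.00 = 98.47
State Income Tax (Joint): taxable = 811.00
  4.1% × 811.00 = 33.25
Difference: |98.47 − 33.25| = 65.22 (higher under Individual)

65.22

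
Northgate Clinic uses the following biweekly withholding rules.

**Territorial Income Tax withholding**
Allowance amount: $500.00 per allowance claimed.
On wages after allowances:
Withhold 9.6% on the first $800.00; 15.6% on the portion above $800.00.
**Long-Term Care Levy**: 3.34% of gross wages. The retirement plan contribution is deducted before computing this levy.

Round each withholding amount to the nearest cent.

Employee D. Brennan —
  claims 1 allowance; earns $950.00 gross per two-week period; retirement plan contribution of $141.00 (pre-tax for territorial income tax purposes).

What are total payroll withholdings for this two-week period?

$56.68

Territorial Income Tax: taxable = $950.00 − $141.00 − 1×$500.00 = $309.00
  9.6% × $309.00 = $29.66
Long-Term Care Levy: 3.34% × $809.00 = $27.02
Total: $29.66 + $27.02 = $56.68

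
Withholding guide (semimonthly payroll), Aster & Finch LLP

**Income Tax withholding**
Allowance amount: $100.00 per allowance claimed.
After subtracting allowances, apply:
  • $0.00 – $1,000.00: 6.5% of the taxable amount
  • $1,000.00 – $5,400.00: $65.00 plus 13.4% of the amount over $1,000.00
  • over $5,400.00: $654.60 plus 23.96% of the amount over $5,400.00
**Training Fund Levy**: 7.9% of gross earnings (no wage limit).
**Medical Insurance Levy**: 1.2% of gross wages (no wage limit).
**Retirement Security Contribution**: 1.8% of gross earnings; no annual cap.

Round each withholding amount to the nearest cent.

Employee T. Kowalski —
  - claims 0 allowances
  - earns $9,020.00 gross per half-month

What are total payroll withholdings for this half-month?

$2,505.13

Income Tax: taxable = $9,020.00
  $654.60 + 23.96% × ($9,020.00 − $5,400.00) = $654.60 + 23.96% × $3,620.00 = $1,521.95
Training Fund Levy: 7.9% × $9,020.00 = $712.58
Medical Insurance Levy: 1.2% × $9,020.00 = $108.24
Retirement Security Contribution: 1.8% × $9,020.00 = $162.36
Total: $1,521.95 + $712.58 + $108.24 + $162.36 = $2,505.13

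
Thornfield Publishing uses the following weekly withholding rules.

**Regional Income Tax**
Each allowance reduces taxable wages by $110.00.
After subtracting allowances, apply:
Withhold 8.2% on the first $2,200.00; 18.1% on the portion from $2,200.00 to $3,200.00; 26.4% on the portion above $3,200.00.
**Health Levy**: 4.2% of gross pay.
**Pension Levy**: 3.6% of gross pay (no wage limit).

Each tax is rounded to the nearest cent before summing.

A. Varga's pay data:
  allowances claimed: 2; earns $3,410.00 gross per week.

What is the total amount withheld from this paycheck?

$625.57

Regional Income Tax: taxable = $3,410.00 − 2×$110.00 = $3,190.00
  $180.40 + 18.1% × ($3,190.00 − $2,200.00) = $180.40 + 18.1% × $990.00 = $359.59
Health Levy: 4.2% × $3,410.00 = $143.22
Pension Levy: 3.6% × $3,410.00 = $122.76
Total: $359.59 + $143.22 + $122.76 = $625.57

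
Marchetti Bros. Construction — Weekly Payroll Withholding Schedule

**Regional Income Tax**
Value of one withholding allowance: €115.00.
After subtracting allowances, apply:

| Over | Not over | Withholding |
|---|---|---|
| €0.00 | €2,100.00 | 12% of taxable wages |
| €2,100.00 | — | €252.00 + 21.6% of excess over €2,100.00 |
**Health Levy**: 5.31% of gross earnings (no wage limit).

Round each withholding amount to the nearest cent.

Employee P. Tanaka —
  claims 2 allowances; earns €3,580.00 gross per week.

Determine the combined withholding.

Regional Income Tax: taxable = €3,580.00 − 2×€115.00 = €3,350.00
  €252.00 + 21.6% × (€3,350.00 − €2,100.00) = €252.00 + 21.6% × €1,250.00 = €522.00
Health Levy: 5.31% × €3,580.00 = €190.10
Total: €522.00 + €190.10 = €712.10

€712.10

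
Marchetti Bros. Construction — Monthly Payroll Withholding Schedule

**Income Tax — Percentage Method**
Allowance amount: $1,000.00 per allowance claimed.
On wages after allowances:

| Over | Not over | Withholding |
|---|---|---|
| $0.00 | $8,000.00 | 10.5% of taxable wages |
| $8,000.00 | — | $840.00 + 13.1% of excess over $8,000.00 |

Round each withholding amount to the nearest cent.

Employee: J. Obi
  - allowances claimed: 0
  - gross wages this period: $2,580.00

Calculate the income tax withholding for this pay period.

Income Tax: taxable = $2,580.00
  10.5% × $2,580.00 = $270.90

$270.90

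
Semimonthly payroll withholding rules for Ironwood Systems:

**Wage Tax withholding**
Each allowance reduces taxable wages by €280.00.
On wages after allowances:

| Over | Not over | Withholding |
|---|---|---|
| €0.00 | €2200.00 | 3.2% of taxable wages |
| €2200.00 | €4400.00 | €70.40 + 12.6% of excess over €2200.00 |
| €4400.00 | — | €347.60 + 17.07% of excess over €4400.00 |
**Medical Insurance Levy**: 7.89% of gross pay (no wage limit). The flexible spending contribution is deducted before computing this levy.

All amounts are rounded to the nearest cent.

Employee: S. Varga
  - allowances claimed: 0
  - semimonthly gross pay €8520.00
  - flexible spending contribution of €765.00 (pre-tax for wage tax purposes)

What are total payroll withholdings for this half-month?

Wage Tax: taxable = €8520.00 − €765.00 = €7755.00
  €347.60 + 17.07% × (€7755.00 − €4400.00) = €347.60 + 17.07% × €3355.00 = €920.30
Medical Insurance Levy: 7.89% × €7755.00 = €611.87
Total: €920.30 + €611.87 = €1532.17

€1532.17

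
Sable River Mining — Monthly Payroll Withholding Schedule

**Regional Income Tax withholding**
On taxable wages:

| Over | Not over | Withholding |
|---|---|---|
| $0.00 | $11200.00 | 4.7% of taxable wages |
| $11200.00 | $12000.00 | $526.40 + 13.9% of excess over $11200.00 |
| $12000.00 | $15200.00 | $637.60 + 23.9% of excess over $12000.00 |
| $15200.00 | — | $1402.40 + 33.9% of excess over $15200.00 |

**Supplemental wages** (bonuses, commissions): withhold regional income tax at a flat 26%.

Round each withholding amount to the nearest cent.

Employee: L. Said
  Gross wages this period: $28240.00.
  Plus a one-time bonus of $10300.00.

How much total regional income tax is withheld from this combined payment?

$8500.96

Regional Income Tax: taxable = $28240.00
  $1402.40 + 33.9% × ($28240.00 − $15200.00) = $1402.40 + 33.9% × $13040.00 = $5822.96
Supplemental (26% flat on bonus): 26% × $10300.00 = $2678.00
Total regional income tax: $5822.96 + $2678.00 = $8500.96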